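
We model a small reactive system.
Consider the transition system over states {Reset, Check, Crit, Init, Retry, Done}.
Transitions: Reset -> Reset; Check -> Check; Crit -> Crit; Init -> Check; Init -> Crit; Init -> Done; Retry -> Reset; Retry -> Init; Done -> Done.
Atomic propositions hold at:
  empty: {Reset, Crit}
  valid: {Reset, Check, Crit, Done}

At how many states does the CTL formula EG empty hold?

EG empty: greatest fixpoint, start Z0 = {Reset, Crit}, keep only states in Sat with some successor in Z. Already a fixed point.
Sat(EG empty) = {Reset, Crit}
|Sat(EG empty)| = |{Reset, Crit}| = 2.

2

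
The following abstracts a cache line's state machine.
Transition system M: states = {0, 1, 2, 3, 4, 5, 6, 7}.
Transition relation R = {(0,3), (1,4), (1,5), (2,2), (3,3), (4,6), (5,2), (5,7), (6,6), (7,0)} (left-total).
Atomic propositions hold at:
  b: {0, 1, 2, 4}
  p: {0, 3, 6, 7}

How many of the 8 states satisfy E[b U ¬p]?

4

Sat(¬p) = {1, 2, 4, 5}
E[b U ¬p]: least fixpoint, start Z0 = Sat(¬p) = {1, 2, 4, 5}, add states in Sat(b) with some successor in Z. Already a fixed point.
Sat(E[b U ¬p]) = {1, 2, 4, 5}
|Sat(E[b U ¬p])| = |{1, 2, 4, 5}| = 4.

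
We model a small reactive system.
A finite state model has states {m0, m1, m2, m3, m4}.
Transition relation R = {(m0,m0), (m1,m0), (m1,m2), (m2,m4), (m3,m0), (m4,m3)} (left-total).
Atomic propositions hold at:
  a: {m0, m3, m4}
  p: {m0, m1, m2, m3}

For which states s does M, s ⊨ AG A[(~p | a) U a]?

{m0, m3, m4}

Sat(~p) = {m4}
Sat(~p | a) = {m0, m3, m4}
A[(~p | a) U a]: least fixpoint, start Z0 = Sat(a) = {m0, m3, m4}, add states in Sat(~p | a) with every successor in Z. Already a fixed point.
Sat(A[(~p | a) U a]) = {m0, m3, m4}
AG A[(~p | a) U a]: greatest fixpoint, start Z0 = {m0, m3, m4}, keep only states in Sat with every successor in Z. Already a fixed point.
Sat(AG A[(~p | a) U a]) = {m0, m3, m4}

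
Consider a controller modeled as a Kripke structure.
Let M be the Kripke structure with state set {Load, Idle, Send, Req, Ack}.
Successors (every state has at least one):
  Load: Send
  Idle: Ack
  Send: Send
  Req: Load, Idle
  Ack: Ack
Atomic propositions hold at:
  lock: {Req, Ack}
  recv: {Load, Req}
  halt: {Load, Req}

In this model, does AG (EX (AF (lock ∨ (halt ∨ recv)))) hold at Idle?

Sat(halt ∨ recv) = {Load, Req}
Sat(lock ∨ (halt ∨ recv)) = {Load, Req, Ack}
AF (lock ∨ (halt ∨ recv)): least fixpoint, start Z0 = {Load, Req, Ack}, add states with every successor in Z. Z1 = {Load, Idle, Req, Ack}; fixed.
Sat(AF (lock ∨ (halt ∨ recv))) = {Load, Idle, Req, Ack}
Sat(EX (AF (lock ∨ (halt ∨ recv)))) = {s : some successor in {Load, Idle, Req, Ack}} = {Idle, Req, Ack}
AG (EX (AF (lock ∨ (halt ∨ recv)))): greatest fixpoint, start Z0 = {Idle, Req, Ack}, keep only states in Sat with every successor in Z. Z1 = {Idle, Ack}; fixed.
Sat(AG (EX (AF (lock ∨ (halt ∨ recv))))) = {Idle, Ack}
Idle ∈ Sat(AG (EX (AF (lock ∨ (halt ∨ recv))))) = {Idle, Ack}, so the formula holds at Idle.

Yes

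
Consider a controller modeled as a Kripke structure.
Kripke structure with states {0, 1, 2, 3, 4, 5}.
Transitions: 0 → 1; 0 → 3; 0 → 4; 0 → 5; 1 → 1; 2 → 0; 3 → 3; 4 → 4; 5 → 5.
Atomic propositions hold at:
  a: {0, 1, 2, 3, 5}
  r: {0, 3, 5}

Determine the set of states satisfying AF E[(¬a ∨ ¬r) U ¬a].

{4}

Sat(¬a) = {4}
Sat(¬r) = {1, 2, 4}
Sat(¬a ∨ ¬r) = {1, 2, 4}
E[(¬a ∨ ¬r) U ¬a]: least fixpoint, start Z0 = Sat(¬a) = {4}, add states in Sat(¬a ∨ ¬r) with some successor in Z. Already a fixed point.
Sat(E[(¬a ∨ ¬r) U ¬a]) = {4}
AF E[(¬a ∨ ¬r) U ¬a]: least fixpoint, start Z0 = {4}, add states with every successor in Z. Already a fixed point.
Sat(AF E[(¬a ∨ ¬r) U ¬a]) = {4}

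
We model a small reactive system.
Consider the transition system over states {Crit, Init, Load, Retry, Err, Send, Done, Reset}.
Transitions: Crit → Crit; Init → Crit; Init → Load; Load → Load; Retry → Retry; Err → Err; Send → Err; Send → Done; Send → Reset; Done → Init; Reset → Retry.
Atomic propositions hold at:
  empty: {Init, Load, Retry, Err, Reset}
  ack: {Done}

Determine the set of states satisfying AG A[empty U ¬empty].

{Crit}

Sat(¬empty) = {Crit, Send, Done}
A[empty U ¬empty]: least fixpoint, start Z0 = Sat(¬empty) = {Crit, Send, Done}, add states in Sat(empty) with every successor in Z. Already a fixed point.
Sat(A[empty U ¬empty]) = {Crit, Send, Done}
AG A[empty U ¬empty]: greatest fixpoint, start Z0 = {Crit, Send, Done}, keep only states in Sat with every successor in Z. Z1 = {Crit}; fixed.
Sat(AG A[empty U ¬empty]) = {Crit}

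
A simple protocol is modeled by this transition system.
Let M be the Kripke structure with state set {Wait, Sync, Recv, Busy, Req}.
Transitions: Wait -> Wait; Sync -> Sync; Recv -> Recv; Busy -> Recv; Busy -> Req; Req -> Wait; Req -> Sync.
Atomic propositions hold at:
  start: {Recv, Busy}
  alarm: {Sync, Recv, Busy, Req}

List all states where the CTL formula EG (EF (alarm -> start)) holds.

{Wait, Recv, Busy, Req}

Sat(alarm -> start) = {Wait, Recv, Busy}
EF (alarm -> start): least fixpoint, start Z0 = {Wait, Recv, Busy}, add states with some successor in Z. Z1 = {Wait, Recv, Busy, Req}; fixed.
Sat(EF (alarm -> start)) = {Wait, Recv, Busy, Req}
EG (EF (alarm -> start)): greatest fixpoint, start Z0 = {Wait, Recv, Busy, Req}, keep only states in Sat with some successor in Z. Already a fixed point.
Sat(EG (EF (alarm -> start))) = {Wait, Recv, Busy, Req}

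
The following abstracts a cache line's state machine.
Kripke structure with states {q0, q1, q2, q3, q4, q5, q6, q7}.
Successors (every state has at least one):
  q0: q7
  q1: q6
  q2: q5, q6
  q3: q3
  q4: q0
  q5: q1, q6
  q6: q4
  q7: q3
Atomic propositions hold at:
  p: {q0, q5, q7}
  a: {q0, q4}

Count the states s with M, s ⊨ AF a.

6

AF a: least fixpoint, start Z0 = {q0, q4}, add states with every successor in Z. Z1 = {q0, q4, q6}; Z2 = {q0, q1, q4, q6}; Z3 = {q0, q1, q4, q5, q6}; Z4 = {q0, q1, q2, q4, q5, q6}; fixed.
Sat(AF a) = {q0, q1, q2, q4, q5, q6}
|Sat(AF a)| = |{q0, q1, q2, q4, q5, q6}| = 6.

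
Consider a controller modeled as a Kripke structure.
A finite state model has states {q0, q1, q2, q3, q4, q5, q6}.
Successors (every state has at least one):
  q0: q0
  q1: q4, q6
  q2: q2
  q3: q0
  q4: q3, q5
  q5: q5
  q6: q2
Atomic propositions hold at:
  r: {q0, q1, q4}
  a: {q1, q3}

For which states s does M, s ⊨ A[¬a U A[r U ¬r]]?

{q1, q2, q3, q4, q5, q6}

Sat(¬a) = {q0, q2, q4, q5, q6}
Sat(¬r) = {q2, q3, q5, q6}
A[r U ¬r]: least fixpoint, start Z0 = Sat(¬r) = {q2, q3, q5, q6}, add states in Sat(r) with every successor in Z. Z1 = {q2, q3, q4, q5, q6}; Z2 = {q1, q2, q3, q4, q5, q6}; fixed.
Sat(A[r U ¬r]) = {q1, q2, q3, q4, q5, q6}
A[¬a U A[r U ¬r]]: least fixpoint, start Z0 = Sat(A[r U ¬r]) = {q1, q2, q3, q4, q5, q6}, add states in Sat(¬a) with every successor in Z. Already a fixed point.
Sat(A[¬a U A[r U ¬r]]) = {q1, q2, q3, q4, q5, q6}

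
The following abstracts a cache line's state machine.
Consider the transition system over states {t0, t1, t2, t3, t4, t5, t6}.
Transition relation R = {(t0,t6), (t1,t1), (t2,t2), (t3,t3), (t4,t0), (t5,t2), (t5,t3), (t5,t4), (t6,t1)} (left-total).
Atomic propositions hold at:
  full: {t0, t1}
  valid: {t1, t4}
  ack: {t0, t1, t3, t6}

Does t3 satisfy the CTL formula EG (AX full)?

Sat(AX full) = {s : every successor in {t0, t1}} = {t1, t4, t6}
EG (AX full): greatest fixpoint, start Z0 = {t1, t4, t6}, keep only states in Sat with some successor in Z. Z1 = {t1, t6}; fixed.
Sat(EG (AX full)) = {t1, t6}
t3 ∉ Sat(EG (AX full)) = {t1, t6}, so the formula does not hold at t3.

No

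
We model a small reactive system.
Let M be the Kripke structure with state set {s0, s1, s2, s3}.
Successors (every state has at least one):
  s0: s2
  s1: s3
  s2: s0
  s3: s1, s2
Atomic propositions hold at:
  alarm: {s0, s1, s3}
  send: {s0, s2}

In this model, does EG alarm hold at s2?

EG alarm: greatest fixpoint, start Z0 = {s0, s1, s3}, keep only states in Sat with some successor in Z. Z1 = {s1, s3}; fixed.
Sat(EG alarm) = {s1, s3}
s2 ∉ Sat(EG alarm) = {s1, s3}, so the formula does not hold at s2.

No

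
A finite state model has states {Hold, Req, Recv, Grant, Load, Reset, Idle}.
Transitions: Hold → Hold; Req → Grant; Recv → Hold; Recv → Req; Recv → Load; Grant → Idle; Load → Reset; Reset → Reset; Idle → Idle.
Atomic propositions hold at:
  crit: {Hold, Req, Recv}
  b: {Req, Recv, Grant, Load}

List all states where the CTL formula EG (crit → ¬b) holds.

{Hold, Grant, Load, Reset, Idle}

Sat(¬b) = {Hold, Reset, Idle}
Sat(crit → ¬b) = {Hold, Grant, Load, Reset, Idle}
EG (crit → ¬b): greatest fixpoint, start Z0 = {Hold, Grant, Load, Reset, Idle}, keep only states in Sat with some successor in Z. Already a fixed point.
Sat(EG (crit → ¬b)) = {Hold, Grant, Load, Reset, Idle}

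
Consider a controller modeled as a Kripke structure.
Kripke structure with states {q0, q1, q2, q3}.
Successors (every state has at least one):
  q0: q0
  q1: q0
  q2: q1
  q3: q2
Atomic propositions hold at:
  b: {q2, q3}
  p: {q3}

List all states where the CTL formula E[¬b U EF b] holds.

{q2, q3}

Sat(¬b) = {q0, q1}
EF b: least fixpoint, start Z0 = {q2, q3}, add states with some successor in Z. Already a fixed point.
Sat(EF b) = {q2, q3}
E[¬b U EF b]: least fixpoint, start Z0 = Sat(EF b) = {q2, q3}, add states in Sat(¬b) with some successor in Z. Already a fixed point.
Sat(E[¬b U EF b]) = {q2, q3}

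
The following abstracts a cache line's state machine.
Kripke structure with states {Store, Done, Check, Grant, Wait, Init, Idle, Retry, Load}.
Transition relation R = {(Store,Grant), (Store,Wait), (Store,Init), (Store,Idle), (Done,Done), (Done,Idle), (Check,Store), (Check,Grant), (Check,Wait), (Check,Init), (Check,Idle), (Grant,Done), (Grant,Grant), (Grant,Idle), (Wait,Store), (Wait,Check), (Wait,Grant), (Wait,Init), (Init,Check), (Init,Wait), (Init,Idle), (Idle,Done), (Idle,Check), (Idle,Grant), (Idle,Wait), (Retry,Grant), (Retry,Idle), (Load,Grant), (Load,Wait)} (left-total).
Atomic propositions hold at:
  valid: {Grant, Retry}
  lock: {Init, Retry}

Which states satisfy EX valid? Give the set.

{Store, Check, Grant, Wait, Idle, Retry, Load}

Sat(EX valid) = {s : some successor in {Grant, Retry}} = {Store, Check, Grant, Wait, Idle, Retry, Load}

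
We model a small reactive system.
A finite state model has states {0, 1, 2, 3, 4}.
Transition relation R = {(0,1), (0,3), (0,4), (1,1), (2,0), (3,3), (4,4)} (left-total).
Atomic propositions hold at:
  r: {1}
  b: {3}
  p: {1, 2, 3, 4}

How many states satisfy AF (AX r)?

1

Sat(AX r) = {s : every successor in {1}} = {1}
AF (AX r): least fixpoint, start Z0 = {1}, add states with every successor in Z. Already a fixed point.
Sat(AF (AX r)) = {1}
|Sat(AF (AX r))| = |{1}| = 1.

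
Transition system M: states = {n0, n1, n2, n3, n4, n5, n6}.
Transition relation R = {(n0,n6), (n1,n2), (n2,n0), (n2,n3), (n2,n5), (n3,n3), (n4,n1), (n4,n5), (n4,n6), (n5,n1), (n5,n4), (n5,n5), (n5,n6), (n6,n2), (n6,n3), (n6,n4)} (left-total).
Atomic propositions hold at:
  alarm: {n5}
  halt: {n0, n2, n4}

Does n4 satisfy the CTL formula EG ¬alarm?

Yes

Sat(¬alarm) = {n0, n1, n2, n3, n4, n6}
EG ¬alarm: greatest fixpoint, start Z0 = {n0, n1, n2, n3, n4, n6}, keep only states in Sat with some successor in Z. Already a fixed point.
Sat(EG ¬alarm) = {n0, n1, n2, n3, n4, n6}
n4 ∈ Sat(EG ¬alarm) = {n0, n1, n2, n3, n4, n6}, so the formula holds at n4.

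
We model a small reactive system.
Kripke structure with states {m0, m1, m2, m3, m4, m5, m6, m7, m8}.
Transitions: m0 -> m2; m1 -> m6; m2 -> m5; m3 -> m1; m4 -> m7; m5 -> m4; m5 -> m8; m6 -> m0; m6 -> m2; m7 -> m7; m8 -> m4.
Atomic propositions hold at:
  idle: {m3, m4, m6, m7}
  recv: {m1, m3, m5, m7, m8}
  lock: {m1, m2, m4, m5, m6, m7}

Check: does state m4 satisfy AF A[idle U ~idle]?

No

Sat(~idle) = {m0, m1, m2, m5, m8}
A[idle U ~idle]: least fixpoint, start Z0 = Sat(~idle) = {m0, m1, m2, m5, m8}, add states in Sat(idle) with every successor in Z. Z1 = {m0, m1, m2, m3, m5, m6, m8}; fixed.
Sat(A[idle U ~idle]) = {m0, m1, m2, m3, m5, m6, m8}
AF A[idle U ~idle]: least fixpoint, start Z0 = {m0, m1, m2, m3, m5, m6, m8}, add states with every successor in Z. Already a fixed point.
Sat(AF A[idle U ~idle]) = {m0, m1, m2, m3, m5, m6, m8}
m4 ∉ Sat(AF A[idle U ~idle]) = {m0, m1, m2, m3, m5, m6, m8}, so the formula does not hold at m4.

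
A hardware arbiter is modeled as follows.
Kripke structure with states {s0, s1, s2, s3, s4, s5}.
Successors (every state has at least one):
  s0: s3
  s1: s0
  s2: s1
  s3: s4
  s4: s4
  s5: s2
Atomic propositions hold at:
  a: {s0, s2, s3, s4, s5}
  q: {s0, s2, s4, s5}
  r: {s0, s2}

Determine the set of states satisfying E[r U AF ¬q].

Sat(¬q) = {s1, s3}
AF ¬q: least fixpoint, start Z0 = {s1, s3}, add states with every successor in Z. Z1 = {s0, s1, s2, s3}; Z2 = {s0, s1, s2, s3, s5}; fixed.
Sat(AF ¬q) = {s0, s1, s2, s3, s5}
E[r U AF ¬q]: least fixpoint, start Z0 = Sat(AF ¬q) = {s0, s1, s2, s3, s5}, add states in Sat(r) with some successor in Z. Already a fixed point.
Sat(E[r U AF ¬q]) = {s0, s1, s2, s3, s5}

{s0, s1, s2, s3, s5}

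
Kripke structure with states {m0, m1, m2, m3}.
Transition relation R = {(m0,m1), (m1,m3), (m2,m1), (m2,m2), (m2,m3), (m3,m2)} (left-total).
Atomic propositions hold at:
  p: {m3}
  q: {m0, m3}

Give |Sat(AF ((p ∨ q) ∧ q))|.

3

Sat(p ∨ q) = {m0, m3}
Sat((p ∨ q) ∧ q) = {m0, m3}
AF ((p ∨ q) ∧ q): least fixpoint, start Z0 = {m0, m3}, add states with every successor in Z. Z1 = {m0, m1, m3}; fixed.
Sat(AF ((p ∨ q) ∧ q)) = {m0, m1, m3}
|Sat(AF ((p ∨ q) ∧ q))| = |{m0, m1, m3}| = 3.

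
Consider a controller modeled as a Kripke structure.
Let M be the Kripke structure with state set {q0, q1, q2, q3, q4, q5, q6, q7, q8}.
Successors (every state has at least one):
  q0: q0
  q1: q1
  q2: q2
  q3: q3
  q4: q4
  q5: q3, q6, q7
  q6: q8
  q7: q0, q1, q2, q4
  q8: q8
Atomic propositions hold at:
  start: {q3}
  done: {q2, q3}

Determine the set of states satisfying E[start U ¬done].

{q0, q1, q4, q5, q6, q7, q8}

Sat(¬done) = {q0, q1, q4, q5, q6, q7, q8}
E[start U ¬done]: least fixpoint, start Z0 = Sat(¬done) = {q0, q1, q4, q5, q6, q7, q8}, add states in Sat(start) with some successor in Z. Already a fixed point.
Sat(E[start U ¬done]) = {q0, q1, q4, q5, q6, q7, q8}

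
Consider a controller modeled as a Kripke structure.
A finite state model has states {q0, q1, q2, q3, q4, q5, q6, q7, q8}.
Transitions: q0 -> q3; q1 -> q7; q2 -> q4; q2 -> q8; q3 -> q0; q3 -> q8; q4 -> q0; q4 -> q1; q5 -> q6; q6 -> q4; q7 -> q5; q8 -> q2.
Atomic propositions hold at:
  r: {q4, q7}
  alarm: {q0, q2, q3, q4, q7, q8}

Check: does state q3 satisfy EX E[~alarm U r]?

No

Sat(~alarm) = {q1, q5, q6}
E[~alarm U r]: least fixpoint, start Z0 = Sat(r) = {q4, q7}, add states in Sat(~alarm) with some successor in Z. Z1 = {q1, q4, q6, q7}; Z2 = {q1, q4, q5, q6, q7}; fixed.
Sat(E[~alarm U r]) = {q1, q4, q5, q6, q7}
Sat(EX E[~alarm U r]) = {s : some successor in {q1, q4, q5, q6, q7}} = {q1, q2, q4, q5, q6, q7}
q3 ∉ Sat(EX E[~alarm U r]) = {q1, q2, q4, q5, q6, q7}, so the formula does not hold at q3.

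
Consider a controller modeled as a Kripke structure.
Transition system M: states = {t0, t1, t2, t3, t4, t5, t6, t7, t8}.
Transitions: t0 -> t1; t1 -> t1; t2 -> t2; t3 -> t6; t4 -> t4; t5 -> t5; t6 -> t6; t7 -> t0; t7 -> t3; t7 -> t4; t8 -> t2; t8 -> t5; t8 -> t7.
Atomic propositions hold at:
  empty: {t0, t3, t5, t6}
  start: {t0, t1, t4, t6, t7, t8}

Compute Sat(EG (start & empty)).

{t6}

Sat(start & empty) = {t0, t6}
EG (start & empty): greatest fixpoint, start Z0 = {t0, t6}, keep only states in Sat with some successor in Z. Z1 = {t6}; fixed.
Sat(EG (start & empty)) = {t6}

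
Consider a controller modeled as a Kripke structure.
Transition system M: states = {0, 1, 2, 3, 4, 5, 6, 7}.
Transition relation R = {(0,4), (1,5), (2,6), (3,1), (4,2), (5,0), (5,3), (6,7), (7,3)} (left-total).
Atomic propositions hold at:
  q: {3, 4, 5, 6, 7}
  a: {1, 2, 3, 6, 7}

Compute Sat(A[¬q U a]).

{1, 2, 3, 6, 7}

Sat(¬q) = {0, 1, 2}
A[¬q U a]: least fixpoint, start Z0 = Sat(a) = {1, 2, 3, 6, 7}, add states in Sat(¬q) with every successor in Z. Already a fixed point.
Sat(A[¬q U a]) = {1, 2, 3, 6, 7}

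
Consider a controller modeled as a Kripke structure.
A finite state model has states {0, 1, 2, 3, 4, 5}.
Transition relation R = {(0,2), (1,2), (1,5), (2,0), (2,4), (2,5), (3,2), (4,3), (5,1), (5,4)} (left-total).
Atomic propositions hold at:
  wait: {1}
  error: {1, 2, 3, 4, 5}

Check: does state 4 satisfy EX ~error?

No

Sat(~error) = {0}
Sat(EX ~error) = {s : some successor in {0}} = {2}
4 ∉ Sat(EX ~error) = {2}, so the formula does not hold at 4.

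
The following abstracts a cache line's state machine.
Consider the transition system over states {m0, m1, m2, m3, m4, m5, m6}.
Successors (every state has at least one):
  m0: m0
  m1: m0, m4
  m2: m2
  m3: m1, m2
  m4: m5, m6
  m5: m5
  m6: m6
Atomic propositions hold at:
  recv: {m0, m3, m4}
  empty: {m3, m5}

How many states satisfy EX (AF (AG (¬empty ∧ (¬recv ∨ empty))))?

Sat(¬empty) = {m0, m1, m2, m4, m6}
Sat(¬recv) = {m1, m2, m5, m6}
Sat(¬recv ∨ empty) = {m1, m2, m3, m5, m6}
Sat(¬empty ∧ (¬recv ∨ empty)) = {m1, m2, m6}
AG (¬empty ∧ (¬recv ∨ empty)): greatest fixpoint, start Z0 = {m1, m2, m6}, keep only states in Sat with every successor in Z. Z1 = {m2, m6}; fixed.
Sat(AG (¬empty ∧ (¬recv ∨ empty))) = {m2, m6}
AF (AG (¬empty ∧ (¬recv ∨ empty))): least fixpoint, start Z0 = {m2, m6}, add states with every successor in Z. Already a fixed point.
Sat(AF (AG (¬empty ∧ (¬recv ∨ empty)))) = {m2, m6}
Sat(EX (AF (AG (¬empty ∧ (¬recv ∨ empty))))) = {s : some successor in {m2, m6}} = {m2, m3, m4, m6}
|Sat(EX (AF (AG (¬empty ∧ (¬recv ∨ empty)))))| = |{m2, m3, m4, m6}| = 4.

4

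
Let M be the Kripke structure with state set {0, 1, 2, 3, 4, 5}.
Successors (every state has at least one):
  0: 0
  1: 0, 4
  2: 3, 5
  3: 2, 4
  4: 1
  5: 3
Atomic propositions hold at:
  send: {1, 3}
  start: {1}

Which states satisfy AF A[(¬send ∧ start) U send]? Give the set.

{1, 2, 3, 4, 5}

Sat(¬send) = {0, 2, 4, 5}
Sat(¬send ∧ start) = ∅
A[(¬send ∧ start) U send]: least fixpoint, start Z0 = Sat(send) = {1, 3}, add states in Sat(¬send ∧ start) with every successor in Z. Already a fixed point.
Sat(A[(¬send ∧ start) U send]) = {1, 3}
AF A[(¬send ∧ start) U send]: least fixpoint, start Z0 = {1, 3}, add states with every successor in Z. Z1 = {1, 3, 4, 5}; Z2 = {1, 2, 3, 4, 5}; fixed.
Sat(AF A[(¬send ∧ start) U send]) = {1, 2, 3, 4, 5}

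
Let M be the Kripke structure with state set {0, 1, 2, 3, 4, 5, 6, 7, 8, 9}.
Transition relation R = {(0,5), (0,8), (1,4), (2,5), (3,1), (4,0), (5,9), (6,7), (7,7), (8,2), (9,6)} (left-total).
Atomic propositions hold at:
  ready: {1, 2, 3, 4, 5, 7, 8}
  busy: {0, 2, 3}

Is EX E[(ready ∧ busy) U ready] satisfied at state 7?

Sat(ready ∧ busy) = {2, 3}
E[(ready ∧ busy) U ready]: least fixpoint, start Z0 = Sat(ready) = {1, 2, 3, 4, 5, 7, 8}, add states in Sat(ready ∧ busy) with some successor in Z. Already a fixed point.
Sat(E[(ready ∧ busy) U ready]) = {1, 2, 3, 4, 5, 7, 8}
Sat(EX E[(ready ∧ busy) U ready]) = {s : some successor in {1, 2, 3, 4, 5, 7, 8}} = {0, 1, 2, 3, 6, 7, 8}
7 ∈ Sat(EX E[(ready ∧ busy) U ready]) = {0, 1, 2, 3, 6, 7, 8}, so the formula holds at 7.

Yes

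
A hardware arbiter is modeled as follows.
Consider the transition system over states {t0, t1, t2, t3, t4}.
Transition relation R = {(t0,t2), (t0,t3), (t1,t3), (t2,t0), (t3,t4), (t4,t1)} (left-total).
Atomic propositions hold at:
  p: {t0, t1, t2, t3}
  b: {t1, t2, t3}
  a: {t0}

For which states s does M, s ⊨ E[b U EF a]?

EF a: least fixpoint, start Z0 = {t0}, add states with some successor in Z. Z1 = {t0, t2}; fixed.
Sat(EF a) = {t0, t2}
E[b U EF a]: least fixpoint, start Z0 = Sat(EF a) = {t0, t2}, add states in Sat(b) with some successor in Z. Already a fixed point.
Sat(E[b U EF a]) = {t0, t2}

{t0, t2}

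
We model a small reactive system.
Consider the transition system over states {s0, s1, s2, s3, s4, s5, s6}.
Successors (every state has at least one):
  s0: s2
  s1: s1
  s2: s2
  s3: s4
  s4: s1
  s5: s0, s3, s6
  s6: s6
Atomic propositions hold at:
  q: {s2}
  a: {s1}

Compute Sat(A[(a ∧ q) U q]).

Sat(a ∧ q) = ∅
A[(a ∧ q) U q]: least fixpoint, start Z0 = Sat(q) = {s2}, add states in Sat(a ∧ q) with every successor in Z. Already a fixed point.
Sat(A[(a ∧ q) U q]) = {s2}

{s2}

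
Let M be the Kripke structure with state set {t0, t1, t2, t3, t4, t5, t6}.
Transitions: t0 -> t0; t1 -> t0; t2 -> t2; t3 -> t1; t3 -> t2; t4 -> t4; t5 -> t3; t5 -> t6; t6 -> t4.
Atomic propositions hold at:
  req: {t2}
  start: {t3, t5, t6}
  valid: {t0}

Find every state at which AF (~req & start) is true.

Sat(~req) = {t0, t1, t3, t4, t5, t6}
Sat(~req & start) = {t3, t5, t6}
AF (~req & start): least fixpoint, start Z0 = {t3, t5, t6}, add states with every successor in Z. Already a fixed point.
Sat(AF (~req & start)) = {t3, t5, t6}

{t3, t5, t6}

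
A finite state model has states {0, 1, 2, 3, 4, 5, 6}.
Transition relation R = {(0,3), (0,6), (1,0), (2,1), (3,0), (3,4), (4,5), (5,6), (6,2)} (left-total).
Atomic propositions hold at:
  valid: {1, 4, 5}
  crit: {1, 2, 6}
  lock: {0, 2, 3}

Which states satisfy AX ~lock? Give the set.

{2, 4, 5}

Sat(~lock) = {1, 4, 5, 6}
Sat(AX ~lock) = {s : every successor in {1, 4, 5, 6}} = {2, 4, 5}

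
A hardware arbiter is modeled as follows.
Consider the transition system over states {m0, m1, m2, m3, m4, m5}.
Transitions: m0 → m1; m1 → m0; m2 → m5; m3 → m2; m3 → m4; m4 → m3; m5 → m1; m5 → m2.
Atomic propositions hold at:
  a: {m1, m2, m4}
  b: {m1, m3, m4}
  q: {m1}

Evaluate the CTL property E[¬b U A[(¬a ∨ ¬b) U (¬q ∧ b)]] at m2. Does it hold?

Sat(¬b) = {m0, m2, m5}
Sat(¬a) = {m0, m3, m5}
Sat(¬a ∨ ¬b) = {m0, m2, m3, m5}
Sat(¬q) = {m0, m2, m3, m4, m5}
Sat(¬q ∧ b) = {m3, m4}
A[(¬a ∨ ¬b) U (¬q ∧ b)]: least fixpoint, start Z0 = Sat((¬q ∧ b)) = {m3, m4}, add states in Sat(¬a ∨ ¬b) with every successor in Z. Already a fixed point.
Sat(A[(¬a ∨ ¬b) U (¬q ∧ b)]) = {m3, m4}
E[¬b U A[(¬a ∨ ¬b) U (¬q ∧ b)]]: least fixpoint, start Z0 = Sat(A[(¬a ∨ ¬b) U (¬q ∧ b)]) = {m3, m4}, add states in Sat(¬b) with some successor in Z. Already a fixed point.
Sat(E[¬b U A[(¬a ∨ ¬b) U (¬q ∧ b)]]) = {m3, m4}
m2 ∉ Sat(E[¬b U A[(¬a ∨ ¬b) U (¬q ∧ b)]]) = {m3, m4}, so the formula does not hold at m2.

No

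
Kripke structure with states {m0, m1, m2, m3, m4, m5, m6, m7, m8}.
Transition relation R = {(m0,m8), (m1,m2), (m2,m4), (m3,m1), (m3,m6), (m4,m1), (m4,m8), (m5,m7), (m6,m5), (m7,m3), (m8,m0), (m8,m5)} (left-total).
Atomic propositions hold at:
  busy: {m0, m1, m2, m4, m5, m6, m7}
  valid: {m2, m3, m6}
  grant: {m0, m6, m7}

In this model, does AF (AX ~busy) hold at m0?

Yes

Sat(~busy) = {m3, m8}
Sat(AX ~busy) = {s : every successor in {m3, m8}} = {m0, m7}
AF (AX ~busy): least fixpoint, start Z0 = {m0, m7}, add states with every successor in Z. Z1 = {m0, m5, m7}; Z2 = {m0, m5, m6, m7, m8}; fixed.
Sat(AF (AX ~busy)) = {m0, m5, m6, m7, m8}
m0 ∈ Sat(AF (AX ~busy)) = {m0, m5, m6, m7, m8}, so the formula holds at m0.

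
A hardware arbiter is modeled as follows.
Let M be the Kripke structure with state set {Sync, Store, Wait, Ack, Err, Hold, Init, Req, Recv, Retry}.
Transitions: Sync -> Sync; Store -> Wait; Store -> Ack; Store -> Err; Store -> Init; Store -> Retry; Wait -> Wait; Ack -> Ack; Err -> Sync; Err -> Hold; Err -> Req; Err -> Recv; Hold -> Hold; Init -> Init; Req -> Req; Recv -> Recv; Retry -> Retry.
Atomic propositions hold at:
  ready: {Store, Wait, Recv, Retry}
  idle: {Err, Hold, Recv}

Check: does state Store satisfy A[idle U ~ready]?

No

Sat(~ready) = {Sync, Ack, Err, Hold, Init, Req}
A[idle U ~ready]: least fixpoint, start Z0 = Sat(~ready) = {Sync, Ack, Err, Hold, Init, Req}, add states in Sat(idle) with every successor in Z. Already a fixed point.
Sat(A[idle U ~ready]) = {Sync, Ack, Err, Hold, Init, Req}
Store ∉ Sat(A[idle U ~ready]) = {Sync, Ack, Err, Hold, Init, Req}, so the formula does not hold at Store.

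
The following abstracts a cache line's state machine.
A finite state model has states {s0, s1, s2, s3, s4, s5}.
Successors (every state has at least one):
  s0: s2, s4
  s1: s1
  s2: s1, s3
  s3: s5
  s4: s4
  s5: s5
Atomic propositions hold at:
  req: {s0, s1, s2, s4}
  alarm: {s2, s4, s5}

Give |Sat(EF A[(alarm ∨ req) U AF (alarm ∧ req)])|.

Sat(alarm ∨ req) = {s0, s1, s2, s4, s5}
Sat(alarm ∧ req) = {s2, s4}
AF (alarm ∧ req): least fixpoint, start Z0 = {s2, s4}, add states with every successor in Z. Z1 = {s0, s2, s4}; fixed.
Sat(AF (alarm ∧ req)) = {s0, s2, s4}
A[(alarm ∨ req) U AF (alarm ∧ req)]: least fixpoint, start Z0 = Sat(AF (alarm ∧ req)) = {s0, s2, s4}, add states in Sat(alarm ∨ req) with every successor in Z. Already a fixed point.
Sat(A[(alarm ∨ req) U AF (alarm ∧ req)]) = {s0, s2, s4}
EF A[(alarm ∨ req) U AF (alarm ∧ req)]: least fixpoint, start Z0 = {s0, s2, s4}, add states with some successor in Z. Already a fixed point.
Sat(EF A[(alarm ∨ req) U AF (alarm ∧ req)]) = {s0, s2, s4}
|Sat(EF A[(alarm ∨ req) U AF (alarm ∧ req)])| = |{s0, s2, s4}| = 3.

3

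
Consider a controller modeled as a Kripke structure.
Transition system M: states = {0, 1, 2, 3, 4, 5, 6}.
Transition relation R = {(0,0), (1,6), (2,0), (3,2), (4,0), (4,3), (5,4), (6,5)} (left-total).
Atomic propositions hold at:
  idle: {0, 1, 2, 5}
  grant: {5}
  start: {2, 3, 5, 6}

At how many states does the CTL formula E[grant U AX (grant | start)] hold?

Sat(grant | start) = {2, 3, 5, 6}
Sat(AX (grant | start)) = {s : every successor in {2, 3, 5, 6}} = {1, 3, 6}
E[grant U AX (grant | start)]: least fixpoint, start Z0 = Sat(AX (grant | start)) = {1, 3, 6}, add states in Sat(grant) with some successor in Z. Already a fixed point.
Sat(E[grant U AX (grant | start)]) = {1, 3, 6}
|Sat(E[grant U AX (grant | start)])| = |{1, 3, 6}| = 3.

3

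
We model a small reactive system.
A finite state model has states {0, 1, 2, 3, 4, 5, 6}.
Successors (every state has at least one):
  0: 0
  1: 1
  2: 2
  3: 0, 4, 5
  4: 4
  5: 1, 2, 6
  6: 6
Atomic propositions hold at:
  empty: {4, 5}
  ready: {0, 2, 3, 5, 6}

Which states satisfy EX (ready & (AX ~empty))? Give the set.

Sat(~empty) = {0, 1, 2, 3, 6}
Sat(AX ~empty) = {s : every successor in {0, 1, 2, 3, 6}} = {0, 1, 2, 5, 6}
Sat(ready & (AX ~empty)) = {0, 2, 5, 6}
Sat(EX (ready & (AX ~empty))) = {s : some successor in {0, 2, 5, 6}} = {0, 2, 3, 5, 6}

{0, 2, 3, 5, 6}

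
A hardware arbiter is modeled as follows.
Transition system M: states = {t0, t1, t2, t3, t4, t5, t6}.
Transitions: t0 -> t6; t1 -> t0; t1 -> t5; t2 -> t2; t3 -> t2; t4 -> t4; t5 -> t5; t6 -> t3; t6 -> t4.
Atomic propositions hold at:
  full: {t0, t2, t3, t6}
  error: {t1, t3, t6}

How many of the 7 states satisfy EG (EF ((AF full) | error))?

5

AF full: least fixpoint, start Z0 = {t0, t2, t3, t6}, add states with every successor in Z. Already a fixed point.
Sat(AF full) = {t0, t2, t3, t6}
Sat((AF full) | error) = {t0, t1, t2, t3, t6}
EF ((AF full) | error): least fixpoint, start Z0 = {t0, t1, t2, t3, t6}, add states with some successor in Z. Already a fixed point.
Sat(EF ((AF full) | error)) = {t0, t1, t2, t3, t6}
EG (EF ((AF full) | error)): greatest fixpoint, start Z0 = {t0, t1, t2, t3, t6}, keep only states in Sat with some successor in Z. Already a fixed point.
Sat(EG (EF ((AF full) | error))) = {t0, t1, t2, t3, t6}
|Sat(EG (EF ((AF full) | error)))| = |{t0, t1, t2, t3, t6}| = 5.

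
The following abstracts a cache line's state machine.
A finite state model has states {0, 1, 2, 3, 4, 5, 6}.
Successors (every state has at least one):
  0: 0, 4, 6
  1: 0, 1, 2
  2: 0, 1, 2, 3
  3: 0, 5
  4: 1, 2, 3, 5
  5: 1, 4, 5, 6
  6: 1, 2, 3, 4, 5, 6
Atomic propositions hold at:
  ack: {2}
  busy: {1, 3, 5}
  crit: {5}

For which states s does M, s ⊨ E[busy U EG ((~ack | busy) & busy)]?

Sat(~ack) = {0, 1, 3, 4, 5, 6}
Sat(~ack | busy) = {0, 1, 3, 4, 5, 6}
Sat((~ack | busy) & busy) = {1, 3, 5}
EG ((~ack | busy) & busy): greatest fixpoint, start Z0 = {1, 3, 5}, keep only states in Sat with some successor in Z. Already a fixed point.
Sat(EG ((~ack | busy) & busy)) = {1, 3, 5}
E[busy U EG ((~ack | busy) & busy)]: least fixpoint, start Z0 = Sat(EG ((~ack | busy) & busy)) = {1, 3, 5}, add states in Sat(busy) with some successor in Z. Already a fixed point.
Sat(E[busy U EG ((~ack | busy) & busy)]) = {1, 3, 5}

{1, 3, 5}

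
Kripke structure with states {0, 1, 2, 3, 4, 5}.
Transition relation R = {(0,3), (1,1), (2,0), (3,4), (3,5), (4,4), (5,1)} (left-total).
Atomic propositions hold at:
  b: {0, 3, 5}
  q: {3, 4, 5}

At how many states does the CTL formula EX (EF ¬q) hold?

5

Sat(¬q) = {0, 1, 2}
EF ¬q: least fixpoint, start Z0 = {0, 1, 2}, add states with some successor in Z. Z1 = {0, 1, 2, 5}; Z2 = {0, 1, 2, 3, 5}; fixed.
Sat(EF ¬q) = {0, 1, 2, 3, 5}
Sat(EX (EF ¬q)) = {s : some successor in {0, 1, 2, 3, 5}} = {0, 1, 2, 3, 5}
|Sat(EX (EF ¬q))| = |{0, 1, 2, 3, 5}| = 5.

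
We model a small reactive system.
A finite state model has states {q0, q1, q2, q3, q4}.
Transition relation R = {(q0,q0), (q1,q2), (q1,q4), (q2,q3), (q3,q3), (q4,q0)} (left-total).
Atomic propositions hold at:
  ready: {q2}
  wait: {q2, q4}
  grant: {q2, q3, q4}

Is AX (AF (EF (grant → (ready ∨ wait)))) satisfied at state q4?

Yes

Sat(ready ∨ wait) = {q2, q4}
Sat(grant → (ready ∨ wait)) = {q0, q1, q2, q4}
EF (grant → (ready ∨ wait)): least fixpoint, start Z0 = {q0, q1, q2, q4}, add states with some successor in Z. Already a fixed point.
Sat(EF (grant → (ready ∨ wait))) = {q0, q1, q2, q4}
AF (EF (grant → (ready ∨ wait))): least fixpoint, start Z0 = {q0, q1, q2, q4}, add states with every successor in Z. Already a fixed point.
Sat(AF (EF (grant → (ready ∨ wait)))) = {q0, q1, q2, q4}
Sat(AX (AF (EF (grant → (ready ∨ wait))))) = {s : every successor in {q0, q1, q2, q4}} = {q0, q1, q4}
q4 ∈ Sat(AX (AF (EF (grant → (ready ∨ wait))))) = {q0, q1, q4}, so the formula holds at q4.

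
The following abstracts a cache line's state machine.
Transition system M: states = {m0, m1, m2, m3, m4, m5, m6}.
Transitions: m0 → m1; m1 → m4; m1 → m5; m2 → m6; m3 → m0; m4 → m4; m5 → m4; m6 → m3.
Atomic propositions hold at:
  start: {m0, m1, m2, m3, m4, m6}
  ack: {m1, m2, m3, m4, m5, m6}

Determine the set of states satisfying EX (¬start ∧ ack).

Sat(¬start) = {m5}
Sat(¬start ∧ ack) = {m5}
Sat(EX (¬start ∧ ack)) = {s : some successor in {m5}} = {m1}

{m1}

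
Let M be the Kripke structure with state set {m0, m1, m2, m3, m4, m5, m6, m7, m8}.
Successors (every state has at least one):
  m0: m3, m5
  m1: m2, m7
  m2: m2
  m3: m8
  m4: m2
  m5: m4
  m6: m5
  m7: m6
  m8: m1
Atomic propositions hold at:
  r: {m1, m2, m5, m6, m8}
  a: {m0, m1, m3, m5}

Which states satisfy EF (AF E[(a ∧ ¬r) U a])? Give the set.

Sat(¬r) = {m0, m3, m4, m7}
Sat(a ∧ ¬r) = {m0, m3}
E[(a ∧ ¬r) U a]: least fixpoint, start Z0 = Sat(a) = {m0, m1, m3, m5}, add states in Sat(a ∧ ¬r) with some successor in Z. Already a fixed point.
Sat(E[(a ∧ ¬r) U a]) = {m0, m1, m3, m5}
AF E[(a ∧ ¬r) U a]: least fixpoint, start Z0 = {m0, m1, m3, m5}, add states with every successor in Z. Z1 = {m0, m1, m3, m5, m6, m8}; Z2 = {m0, m1, m3, m5, m6, m7, m8}; fixed.
Sat(AF E[(a ∧ ¬r) U a]) = {m0, m1, m3, m5, m6, m7, m8}
EF (AF E[(a ∧ ¬r) U a]): least fixpoint, start Z0 = {m0, m1, m3, m5, m6, m7, m8}, add states with some successor in Z. Already a fixed point.
Sat(EF (AF E[(a ∧ ¬r) U a])) = {m0, m1, m3, m5, m6, m7, m8}

{m0, m1, m3, m5, m6, m7, m8}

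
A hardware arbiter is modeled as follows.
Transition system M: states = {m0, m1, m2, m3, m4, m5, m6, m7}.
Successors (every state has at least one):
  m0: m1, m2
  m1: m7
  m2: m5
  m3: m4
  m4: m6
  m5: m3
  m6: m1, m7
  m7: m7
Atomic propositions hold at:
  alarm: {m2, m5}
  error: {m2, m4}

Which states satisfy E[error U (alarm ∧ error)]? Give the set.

Sat(alarm ∧ error) = {m2}
E[error U (alarm ∧ error)]: least fixpoint, start Z0 = Sat((alarm ∧ error)) = {m2}, add states in Sat(error) with some successor in Z. Already a fixed point.
Sat(E[error U (alarm ∧ error)]) = {m2}

{m2}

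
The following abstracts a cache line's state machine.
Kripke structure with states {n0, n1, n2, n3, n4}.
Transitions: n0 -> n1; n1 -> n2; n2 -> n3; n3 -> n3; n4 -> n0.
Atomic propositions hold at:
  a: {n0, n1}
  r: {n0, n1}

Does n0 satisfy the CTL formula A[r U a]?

Yes

A[r U a]: least fixpoint, start Z0 = Sat(a) = {n0, n1}, add states in Sat(r) with every successor in Z. Already a fixed point.
Sat(A[r U a]) = {n0, n1}
n0 ∈ Sat(A[r U a]) = {n0, n1}, so the formula holds at n0.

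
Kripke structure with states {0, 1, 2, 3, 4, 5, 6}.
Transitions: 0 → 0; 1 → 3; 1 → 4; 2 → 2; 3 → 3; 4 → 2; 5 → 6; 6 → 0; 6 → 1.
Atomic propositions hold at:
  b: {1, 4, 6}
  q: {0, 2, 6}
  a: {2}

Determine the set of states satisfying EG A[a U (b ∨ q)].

Sat(b ∨ q) = {0, 1, 2, 4, 6}
A[a U (b ∨ q)]: least fixpoint, start Z0 = Sat((b ∨ q)) = {0, 1, 2, 4, 6}, add states in Sat(a) with every successor in Z. Already a fixed point.
Sat(A[a U (b ∨ q)]) = {0, 1, 2, 4, 6}
EG A[a U (b ∨ q)]: greatest fixpoint, start Z0 = {0, 1, 2, 4, 6}, keep only states in Sat with some successor in Z. Already a fixed point.
Sat(EG A[a U (b ∨ q)]) = {0, 1, 2, 4, 6}

{0, 1, 2, 4, 6}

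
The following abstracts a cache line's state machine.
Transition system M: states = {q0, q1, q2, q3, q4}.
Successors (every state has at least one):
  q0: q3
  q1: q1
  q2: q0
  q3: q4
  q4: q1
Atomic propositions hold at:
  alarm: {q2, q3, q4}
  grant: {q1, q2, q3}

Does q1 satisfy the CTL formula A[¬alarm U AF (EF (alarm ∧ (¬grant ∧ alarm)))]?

No

Sat(¬alarm) = {q0, q1}
Sat(¬grant) = {q0, q4}
Sat(¬grant ∧ alarm) = {q4}
Sat(alarm ∧ (¬grant ∧ alarm)) = {q4}
EF (alarm ∧ (¬grant ∧ alarm)): least fixpoint, start Z0 = {q4}, add states with some successor in Z. Z1 = {q3, q4}; Z2 = {q0, q3, q4}; Z3 = {q0, q2, q3, q4}; fixed.
Sat(EF (alarm ∧ (¬grant ∧ alarm))) = {q0, q2, q3, q4}
AF (EF (alarm ∧ (¬grant ∧ alarm))): least fixpoint, start Z0 = {q0, q2, q3, q4}, add states with every successor in Z. Already a fixed point.
Sat(AF (EF (alarm ∧ (¬grant ∧ alarm)))) = {q0, q2, q3, q4}
A[¬alarm U AF (EF (alarm ∧ (¬grant ∧ alarm)))]: least fixpoint, start Z0 = Sat(AF (EF (alarm ∧ (¬grant ∧ alarm)))) = {q0, q2, q3, q4}, add states in Sat(¬alarm) with every successor in Z. Already a fixed point.
Sat(A[¬alarm U AF (EF (alarm ∧ (¬grant ∧ alarm)))]) = {q0, q2, q3, q4}
q1 ∉ Sat(A[¬alarm U AF (EF (alarm ∧ (¬grant ∧ alarm)))]) = {q0, q2, q3, q4}, so the formula does not hold at q1.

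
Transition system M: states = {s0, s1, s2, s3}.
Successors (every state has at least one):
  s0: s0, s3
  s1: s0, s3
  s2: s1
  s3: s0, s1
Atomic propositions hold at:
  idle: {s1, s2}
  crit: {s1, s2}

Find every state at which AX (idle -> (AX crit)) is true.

{s0, s1}

Sat(AX crit) = {s : every successor in {s1, s2}} = {s2}
Sat(idle -> (AX crit)) = {s0, s2, s3}
Sat(AX (idle -> (AX crit))) = {s : every successor in {s0, s2, s3}} = {s0, s1}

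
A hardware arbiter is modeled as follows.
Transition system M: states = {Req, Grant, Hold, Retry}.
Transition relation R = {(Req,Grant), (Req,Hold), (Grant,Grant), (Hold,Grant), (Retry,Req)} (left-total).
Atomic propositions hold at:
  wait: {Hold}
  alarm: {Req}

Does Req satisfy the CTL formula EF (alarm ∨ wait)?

Sat(alarm ∨ wait) = {Req, Hold}
EF (alarm ∨ wait): least fixpoint, start Z0 = {Req, Hold}, add states with some successor in Z. Z1 = {Req, Hold, Retry}; fixed.
Sat(EF (alarm ∨ wait)) = {Req, Hold, Retry}
Req ∈ Sat(EF (alarm ∨ wait)) = {Req, Hold, Retry}, so the formula holds at Req.

Yes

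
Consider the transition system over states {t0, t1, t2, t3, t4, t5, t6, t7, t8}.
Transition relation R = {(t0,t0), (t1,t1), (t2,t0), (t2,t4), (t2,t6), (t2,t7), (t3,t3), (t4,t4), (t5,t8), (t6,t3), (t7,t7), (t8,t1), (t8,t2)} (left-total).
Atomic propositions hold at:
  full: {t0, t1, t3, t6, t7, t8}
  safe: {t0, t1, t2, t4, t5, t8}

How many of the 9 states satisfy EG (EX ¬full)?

Sat(¬full) = {t2, t4, t5}
Sat(EX ¬full) = {s : some successor in {t2, t4, t5}} = {t2, t4, t8}
EG (EX ¬full): greatest fixpoint, start Z0 = {t2, t4, t8}, keep only states in Sat with some successor in Z. Already a fixed point.
Sat(EG (EX ¬full)) = {t2, t4, t8}
|Sat(EG (EX ¬full))| = |{t2, t4, t8}| = 3.

3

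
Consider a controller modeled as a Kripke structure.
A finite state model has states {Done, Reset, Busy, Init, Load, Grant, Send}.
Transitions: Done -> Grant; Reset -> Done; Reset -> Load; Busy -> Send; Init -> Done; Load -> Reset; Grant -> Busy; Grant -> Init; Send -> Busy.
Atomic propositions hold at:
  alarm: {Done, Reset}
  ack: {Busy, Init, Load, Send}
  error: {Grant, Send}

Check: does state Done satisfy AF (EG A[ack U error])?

A[ack U error]: least fixpoint, start Z0 = Sat(error) = {Grant, Send}, add states in Sat(ack) with every successor in Z. Z1 = {Busy, Grant, Send}; fixed.
Sat(A[ack U error]) = {Busy, Grant, Send}
EG A[ack U error]: greatest fixpoint, start Z0 = {Busy, Grant, Send}, keep only states in Sat with some successor in Z. Already a fixed point.
Sat(EG A[ack U error]) = {Busy, Grant, Send}
AF (EG A[ack U error]): least fixpoint, start Z0 = {Busy, Grant, Send}, add states with every successor in Z. Z1 = {Done, Busy, Grant, Send}; Z2 = {Done, Busy, Init, Grant, Send}; fixed.
Sat(AF (EG A[ack U error])) = {Done, Busy, Init, Grant, Send}
Done ∈ Sat(AF (EG A[ack U error])) = {Done, Busy, Init, Grant, Send}, so the formula holds at Done.

Yes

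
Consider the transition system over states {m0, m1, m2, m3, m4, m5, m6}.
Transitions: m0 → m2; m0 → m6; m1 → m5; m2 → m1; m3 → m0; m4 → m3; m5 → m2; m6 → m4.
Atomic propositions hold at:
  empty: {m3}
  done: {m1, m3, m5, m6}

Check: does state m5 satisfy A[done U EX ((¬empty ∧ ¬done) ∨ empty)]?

Yes

Sat(¬empty) = {m0, m1, m2, m4, m5, m6}
Sat(¬done) = {m0, m2, m4}
Sat(¬empty ∧ ¬done) = {m0, m2, m4}
Sat((¬empty ∧ ¬done) ∨ empty) = {m0, m2, m3, m4}
Sat(EX ((¬empty ∧ ¬done) ∨ empty)) = {s : some successor in {m0, m2, m3, m4}} = {m0, m3, m4, m5, m6}
A[done U EX ((¬empty ∧ ¬done) ∨ empty)]: least fixpoint, start Z0 = Sat(EX ((¬empty ∧ ¬done) ∨ empty)) = {m0, m3, m4, m5, m6}, add states in Sat(done) with every successor in Z. Z1 = {m0, m1, m3, m4, m5, m6}; fixed.
Sat(A[done U EX ((¬empty ∧ ¬done) ∨ empty)]) = {m0, m1, m3, m4, m5, m6}
m5 ∈ Sat(A[done U EX ((¬empty ∧ ¬done) ∨ empty)]) = {m0, m1, m3, m4, m5, m6}, so the formula holds at m5.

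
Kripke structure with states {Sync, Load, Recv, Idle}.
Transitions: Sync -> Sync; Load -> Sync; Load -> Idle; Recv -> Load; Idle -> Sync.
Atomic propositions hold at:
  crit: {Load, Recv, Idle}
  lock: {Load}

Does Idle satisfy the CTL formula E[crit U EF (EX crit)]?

No

Sat(EX crit) = {s : some successor in {Load, Recv, Idle}} = {Load, Recv}
EF (EX crit): least fixpoint, start Z0 = {Load, Recv}, add states with some successor in Z. Already a fixed point.
Sat(EF (EX crit)) = {Load, Recv}
E[crit U EF (EX crit)]: least fixpoint, start Z0 = Sat(EF (EX crit)) = {Load, Recv}, add states in Sat(crit) with some successor in Z. Already a fixed point.
Sat(E[crit U EF (EX crit)]) = {Load, Recv}
Idle ∉ Sat(E[crit U EF (EX crit)]) = {Load, Recv}, so the formula does not hold at Idle.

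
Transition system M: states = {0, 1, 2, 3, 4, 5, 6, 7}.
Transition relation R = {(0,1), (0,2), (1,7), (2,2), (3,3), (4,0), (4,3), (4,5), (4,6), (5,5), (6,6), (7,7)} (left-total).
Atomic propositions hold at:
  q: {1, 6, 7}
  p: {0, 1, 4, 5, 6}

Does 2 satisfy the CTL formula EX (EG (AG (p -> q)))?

Sat(p -> q) = {1, 2, 3, 6, 7}
AG (p -> q): greatest fixpoint, start Z0 = {1, 2, 3, 6, 7}, keep only states in Sat with every successor in Z. Already a fixed point.
Sat(AG (p -> q)) = {1, 2, 3, 6, 7}
EG (AG (p -> q)): greatest fixpoint, start Z0 = {1, 2, 3, 6, 7}, keep only states in Sat with some successor in Z. Already a fixed point.
Sat(EG (AG (p -> q))) = {1, 2, 3, 6, 7}
Sat(EX (EG (AG (p -> q)))) = {s : some successor in {1, 2, 3, 6, 7}} = {0, 1, 2, 3, 4, 6, 7}
2 ∈ Sat(EX (EG (AG (p -> q)))) = {0, 1, 2, 3, 4, 6, 7}, so the formula holds at 2.

Yes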